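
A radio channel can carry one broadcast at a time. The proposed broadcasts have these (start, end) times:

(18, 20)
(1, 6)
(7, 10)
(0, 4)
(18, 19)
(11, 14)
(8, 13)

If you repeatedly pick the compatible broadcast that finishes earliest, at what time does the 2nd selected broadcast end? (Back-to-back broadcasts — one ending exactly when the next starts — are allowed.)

By end time: (0,4), (1,6), (7,10), (8,13), (11,14), (18,19), (18,20).
Pick (0,4); next start ≥ 4 → (7,10); next start ≥ 10 → (11,14); next start ≥ 14 → (18,19).
Selected: (0,4) (7,10) (11,14) (18,19)

10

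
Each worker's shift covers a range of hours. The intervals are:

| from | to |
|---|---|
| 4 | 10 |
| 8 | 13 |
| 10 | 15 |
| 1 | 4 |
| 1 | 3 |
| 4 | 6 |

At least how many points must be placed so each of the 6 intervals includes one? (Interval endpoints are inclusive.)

3

Process intervals by earliest right end; each time one isn't hit yet, stab at its right endpoint.
By right end: [1,3]  [1,4]  [4,6]  [4,10]  [8,13]  [10,15]
[1,3] uncovered → point at 3; [4,6] uncovered → point at 6; [8,13] uncovered → point at 13.
Points: 3, 6, 13 (3 total).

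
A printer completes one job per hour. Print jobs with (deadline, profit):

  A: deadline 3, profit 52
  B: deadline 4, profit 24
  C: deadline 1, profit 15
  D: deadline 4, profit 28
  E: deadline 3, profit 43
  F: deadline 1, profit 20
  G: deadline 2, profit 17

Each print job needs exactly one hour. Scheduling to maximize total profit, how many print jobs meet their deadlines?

4

Take jobs in profit order; each goes to the latest open slot no later than its deadline.
By profit: A(d3,52), E(d3,43), D(d4,28), B(d4,24), F(d1,20), G(d2,17), C(d1,15)
A→slot 3; E→slot 2; D→slot 4; B→slot 1; F skipped; G skipped; C skipped.
4 of 7 scheduled.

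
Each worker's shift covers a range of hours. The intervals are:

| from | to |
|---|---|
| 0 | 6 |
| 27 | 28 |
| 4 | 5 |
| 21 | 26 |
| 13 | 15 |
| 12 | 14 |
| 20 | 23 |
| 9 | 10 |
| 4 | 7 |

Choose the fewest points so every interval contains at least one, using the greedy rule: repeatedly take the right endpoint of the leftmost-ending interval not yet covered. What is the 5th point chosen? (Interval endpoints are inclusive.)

Sorted: [4,5] [0,6] [4,7] [9,10] [12,14] [13,15] [20,23] [21,26] [27,28]
{[4,5],[0,6],[4,7]} hit by 5; {[9,10]} hit by 10; {[12,14],[13,15]} hit by 14; {[20,23],[21,26]} hit by 23; {[27,28]} hit by 28.
Points: 5, 10, 14, 23, 28 (5 total).

28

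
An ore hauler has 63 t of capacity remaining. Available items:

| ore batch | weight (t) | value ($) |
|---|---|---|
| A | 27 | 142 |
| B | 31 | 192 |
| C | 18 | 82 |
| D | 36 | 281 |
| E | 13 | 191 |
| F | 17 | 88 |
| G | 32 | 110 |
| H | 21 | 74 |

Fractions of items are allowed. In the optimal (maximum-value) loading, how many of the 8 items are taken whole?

2

Greedy by value/weight ratio, highest first.
Order: E (191/13=14.69) > D (281/36=7.81) > B (192/31=6.19) > A (142/27=5.26) > F (88/17=5.18) > C (82/18=4.56) > H (74/21=3.52) > G (110/32=3.44)
Fill: take E (13 @ 191) → take D (36 @ 281) → take 14/31 of B → 86.71; 63/63 used.
2 item(s) taken whole; one partial (take 14/31 of B).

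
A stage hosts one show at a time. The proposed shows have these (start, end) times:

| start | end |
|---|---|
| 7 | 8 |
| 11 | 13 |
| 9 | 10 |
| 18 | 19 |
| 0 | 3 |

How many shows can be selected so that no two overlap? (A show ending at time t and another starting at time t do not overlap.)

5

Sort by end time and greedily take each interval whose start is ≥ the last chosen end.
By end time: (0,3), (7,8), (9,10), (11,13), (18,19).
Pick (0,3); next start ≥ 3 → (7,8); next start ≥ 8 → (9,10); next start ≥ 10 → (11,13); next start ≥ 13 → (18,19).
Selected 5 shows.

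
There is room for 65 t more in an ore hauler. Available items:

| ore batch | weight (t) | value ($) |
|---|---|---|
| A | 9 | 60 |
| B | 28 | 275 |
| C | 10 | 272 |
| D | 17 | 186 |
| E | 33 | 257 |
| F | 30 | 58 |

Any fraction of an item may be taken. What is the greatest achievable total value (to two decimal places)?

810.88

Sort by value per unit weight and fill in that order.
Order: C (272/10=27.20) > D (186/17=10.94) > B (275/28=9.82) > E (257/33=7.79) > A (60/9=6.67) > F (58/30=1.93)
Fill: take C (10 @ 272) → take D (17 @ 186) → take B (28 @ 275) → take 10/33 of E → 77.88; 65/65 used.
Total value = 810.88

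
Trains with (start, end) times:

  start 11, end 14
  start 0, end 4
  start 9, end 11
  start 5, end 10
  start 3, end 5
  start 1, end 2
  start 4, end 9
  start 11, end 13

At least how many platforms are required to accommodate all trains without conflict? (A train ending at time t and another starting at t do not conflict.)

2

Events (time:±→running): 0:+→1 1:+→2 … peak 2.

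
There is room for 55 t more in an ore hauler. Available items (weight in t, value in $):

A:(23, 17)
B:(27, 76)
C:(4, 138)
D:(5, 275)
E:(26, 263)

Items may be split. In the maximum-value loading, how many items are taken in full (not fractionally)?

3

Ratios (sorted): D 55.00, C 34.50, E 10.12, B 2.81, A 0.74
take D (5 @ 275); take C (4 @ 138); take E (26 @ 263); take 20/27 of B → 56.30. Capacity used 55/55.
3 item(s) taken whole; one partial (take 20/27 of B).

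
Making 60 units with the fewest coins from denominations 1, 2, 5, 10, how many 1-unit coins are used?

0

Use the largest denomination that fits, subtract, and repeat.
60 = 6×10
Count of 1: 0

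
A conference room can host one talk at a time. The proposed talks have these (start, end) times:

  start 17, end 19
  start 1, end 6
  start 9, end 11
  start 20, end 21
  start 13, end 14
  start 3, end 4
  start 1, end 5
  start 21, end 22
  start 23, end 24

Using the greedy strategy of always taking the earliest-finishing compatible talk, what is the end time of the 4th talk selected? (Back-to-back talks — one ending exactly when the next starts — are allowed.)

19

Greedy by earliest finish: after sorting by end time, pick each interval compatible with the last pick.
Sorted by end: (3,4)  (1,5)  (1,6)  (9,11)  (13,14)  (17,19)  (20,21)  (21,22)  (23,24)
take (3,4); take (9,11); take (13,14); take (17,19); take (20,21); take (21,22); take (23,24).
Selected: (3,4) (9,11) (13,14) (17,19) (20,21) (21,22) (23,24)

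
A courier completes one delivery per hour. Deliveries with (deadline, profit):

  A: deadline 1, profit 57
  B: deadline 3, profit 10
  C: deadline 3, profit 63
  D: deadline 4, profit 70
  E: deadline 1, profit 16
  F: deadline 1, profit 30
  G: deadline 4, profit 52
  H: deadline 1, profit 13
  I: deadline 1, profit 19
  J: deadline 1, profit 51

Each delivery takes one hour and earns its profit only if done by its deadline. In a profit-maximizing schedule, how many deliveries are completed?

By profit: D(d4,70), C(d3,63), A(d1,57), G(d4,52), J(d1,51), F(d1,30), I(d1,19), E(d1,16), H(d1,13), B(d3,10)
D→slot 4; C→slot 3; A→slot 1; G→slot 2; J skipped; F skipped; I skipped; E skipped; H skipped; B skipped.
4 of 10 scheduled.

4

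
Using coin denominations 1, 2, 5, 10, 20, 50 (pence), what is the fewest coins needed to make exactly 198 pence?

8

198 − 3×50→48 − 2×20→8 − 1×5→3 − 1×2→1 − 1×1→0
Total coins = 3 + 2 + 1 + 1 + 1 = 8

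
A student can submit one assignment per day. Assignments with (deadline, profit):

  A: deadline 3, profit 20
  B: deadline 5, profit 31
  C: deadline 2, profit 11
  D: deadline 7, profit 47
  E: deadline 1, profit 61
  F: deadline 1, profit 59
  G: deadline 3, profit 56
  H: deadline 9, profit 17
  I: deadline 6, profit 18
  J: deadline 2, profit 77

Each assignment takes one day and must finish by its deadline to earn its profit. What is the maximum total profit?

307

Sort by profit descending; place each in the latest free slot ≤ its deadline.
By profit: J(d2,77), E(d1,61), F(d1,59), G(d3,56), D(d7,47), B(d5,31), A(d3,20), I(d6,18), H(d9,17), C(d2,11)
J→slot 2; E→slot 1; F skipped; G→slot 3; D→slot 7; B→slot 5; A skipped; I→slot 6; H→slot 9; C skipped.
Profit = 61 + 77 + 56 + 31 + 18 + 47 + 17 = 307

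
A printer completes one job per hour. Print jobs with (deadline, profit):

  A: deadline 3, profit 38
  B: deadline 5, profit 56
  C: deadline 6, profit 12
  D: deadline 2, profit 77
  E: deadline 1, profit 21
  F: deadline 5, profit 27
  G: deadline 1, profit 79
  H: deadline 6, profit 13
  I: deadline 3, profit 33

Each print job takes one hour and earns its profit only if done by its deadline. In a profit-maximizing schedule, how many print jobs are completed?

Sort by profit descending; place each in the latest free slot ≤ its deadline.
By profit: G(d1,79), D(d2,77), B(d5,56), A(d3,38), I(d3,33), F(d5,27), E(d1,21), H(d6,13), C(d6,12)
G→slot 1; D→slot 2; B→slot 5; A→slot 3; I skipped; F→slot 4; E skipped; H→slot 6; C skipped.
6 of 9 scheduled.

6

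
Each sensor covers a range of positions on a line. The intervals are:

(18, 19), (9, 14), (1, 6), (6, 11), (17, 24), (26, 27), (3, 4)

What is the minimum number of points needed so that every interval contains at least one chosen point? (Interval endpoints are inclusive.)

4

By right end: [3,4]  [1,6]  [6,11]  [9,14]  [18,19]  [17,24]  [26,27]
[3,4] uncovered → point at 4; [6,11] uncovered → point at 11; [18,19] uncovered → point at 19; [26,27] uncovered → point at 27.
Points: 4, 11, 19, 27 (4 total).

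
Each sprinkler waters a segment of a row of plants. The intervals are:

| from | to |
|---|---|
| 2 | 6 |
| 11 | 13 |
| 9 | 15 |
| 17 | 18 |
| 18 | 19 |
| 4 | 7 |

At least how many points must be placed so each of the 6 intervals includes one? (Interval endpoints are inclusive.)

By right end: [2,6]  [4,7]  [11,13]  [9,15]  [17,18]  [18,19]
[2,6] uncovered → point at 6; [11,13] uncovered → point at 13; [17,18] uncovered → point at 18.
Points: 6, 13, 18 (3 total).

3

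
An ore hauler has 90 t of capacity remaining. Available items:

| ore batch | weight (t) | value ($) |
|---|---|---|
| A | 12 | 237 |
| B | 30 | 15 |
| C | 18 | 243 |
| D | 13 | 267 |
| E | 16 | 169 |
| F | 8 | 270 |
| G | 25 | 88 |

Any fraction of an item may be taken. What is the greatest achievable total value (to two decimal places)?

1266.96

Greedy by value/weight ratio, highest first.
Ratios (sorted): F 33.75, D 20.54, A 19.75, C 13.50, E 10.56, G 3.52, B 0.50
take F (8 @ 270); take D (13 @ 267); take A (12 @ 237); take C (18 @ 243); take E (16 @ 169); take 23/25 of G → 80.96. Capacity used 90/90.
Total value = 1266.96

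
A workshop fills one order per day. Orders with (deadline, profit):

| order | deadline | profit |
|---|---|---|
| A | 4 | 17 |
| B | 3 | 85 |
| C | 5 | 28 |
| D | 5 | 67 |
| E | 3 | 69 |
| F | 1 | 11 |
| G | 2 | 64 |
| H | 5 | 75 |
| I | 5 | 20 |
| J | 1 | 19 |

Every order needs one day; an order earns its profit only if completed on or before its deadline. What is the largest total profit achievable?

Sort by profit descending; place each in the latest free slot ≤ its deadline.
By profit: B(d3,85), H(d5,75), E(d3,69), D(d5,67), G(d2,64), C(d5,28), I(d5,20), J(d1,19), A(d4,17), F(d1,11)
B→slot 3; H→slot 5; E→slot 2; D→slot 4; G→slot 1; C skipped; I skipped; J skipped; A skipped; F skipped.
Profit = 64 + 69 + 85 + 67 + 75 = 360

360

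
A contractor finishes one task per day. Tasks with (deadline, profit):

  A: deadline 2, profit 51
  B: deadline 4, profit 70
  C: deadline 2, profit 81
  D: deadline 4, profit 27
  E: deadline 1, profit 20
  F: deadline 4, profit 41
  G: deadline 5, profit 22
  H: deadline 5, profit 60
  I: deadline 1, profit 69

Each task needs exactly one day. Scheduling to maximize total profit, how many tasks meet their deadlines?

5

Take jobs in profit order; each goes to the latest open slot no later than its deadline.
Profit order: C=81 B=70 I=69 H=60 A=51 F=41 D=27 G=22 E=20
Assign: C→slot 2, B→slot 4, I→slot 1, H→slot 5, A skipped, F→slot 3, D skipped, G skipped, E skipped.
Slots: [1:I] [2:C] [3:F] [4:B] [5:H]
5 of 9 scheduled.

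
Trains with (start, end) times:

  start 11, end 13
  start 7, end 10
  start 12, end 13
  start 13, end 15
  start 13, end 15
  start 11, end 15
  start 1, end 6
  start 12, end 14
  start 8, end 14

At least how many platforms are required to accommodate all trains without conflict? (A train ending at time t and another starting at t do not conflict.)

Events (time:±→running): 1:+→1 6:-→0 7:+→1 8:+→2 10:-→1 11:+→2 11:+→3 12:+→4 12:+→5 … peak 5.

5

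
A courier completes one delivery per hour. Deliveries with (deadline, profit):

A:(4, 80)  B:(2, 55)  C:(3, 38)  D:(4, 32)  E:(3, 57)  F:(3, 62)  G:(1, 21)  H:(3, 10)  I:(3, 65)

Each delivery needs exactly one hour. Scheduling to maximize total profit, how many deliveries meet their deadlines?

Sort by profit descending; place each in the latest free slot ≤ its deadline.
By profit: A(d4,80), I(d3,65), F(d3,62), E(d3,57), B(d2,55), C(d3,38), D(d4,32), G(d1,21), H(d3,10)
A→slot 4; I→slot 3; F→slot 2; E→slot 1; B skipped; C skipped; D skipped; G skipped; H skipped.
4 of 9 scheduled.

4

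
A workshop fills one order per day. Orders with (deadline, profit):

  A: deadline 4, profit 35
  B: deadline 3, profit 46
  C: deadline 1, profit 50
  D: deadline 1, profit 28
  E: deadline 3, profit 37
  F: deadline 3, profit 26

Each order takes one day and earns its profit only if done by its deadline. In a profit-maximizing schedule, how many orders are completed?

By profit: C(d1,50), B(d3,46), E(d3,37), A(d4,35), D(d1,28), F(d3,26)
C→slot 1; B→slot 3; E→slot 2; A→slot 4; D skipped; F skipped.
4 of 6 scheduled.

4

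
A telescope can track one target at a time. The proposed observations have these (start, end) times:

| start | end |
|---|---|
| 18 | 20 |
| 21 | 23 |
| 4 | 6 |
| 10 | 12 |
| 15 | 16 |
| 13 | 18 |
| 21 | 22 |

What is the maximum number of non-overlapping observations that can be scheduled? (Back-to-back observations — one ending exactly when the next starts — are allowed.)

5

Sort by end time and greedily take each interval whose start is ≥ the last chosen end.
Sorted by end: (4,6)  (10,12)  (15,16)  (13,18)  (18,20)  (21,22)  (21,23)
take (4,6); take (10,12); take (15,16); skip (13,18); take (18,20); take (21,22).
Selected 5 observations.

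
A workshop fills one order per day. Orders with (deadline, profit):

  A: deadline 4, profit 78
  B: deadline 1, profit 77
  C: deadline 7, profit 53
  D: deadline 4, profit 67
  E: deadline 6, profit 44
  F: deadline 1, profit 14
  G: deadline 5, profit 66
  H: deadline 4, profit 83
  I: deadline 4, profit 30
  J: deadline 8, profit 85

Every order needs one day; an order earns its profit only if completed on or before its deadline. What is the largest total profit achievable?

553

By profit: J(d8,85), H(d4,83), A(d4,78), B(d1,77), D(d4,67), G(d5,66), C(d7,53), E(d6,44), I(d4,30), F(d1,14)
J→slot 8; H→slot 4; A→slot 3; B→slot 1; D→slot 2; G→slot 5; C→slot 7; E→slot 6; I skipped; F skipped.
Profit = 77 + 67 + 78 + 83 + 66 + 44 + 53 + 85 = 553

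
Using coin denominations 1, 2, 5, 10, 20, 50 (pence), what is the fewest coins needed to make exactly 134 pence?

6

Greedy: take as many of the largest coin as possible, then repeat with the remainder.
134 − 2×50→34 − 1×20→14 − 1×10→4 − 2×2→0
Total coins = 2 + 1 + 1 + 2 = 6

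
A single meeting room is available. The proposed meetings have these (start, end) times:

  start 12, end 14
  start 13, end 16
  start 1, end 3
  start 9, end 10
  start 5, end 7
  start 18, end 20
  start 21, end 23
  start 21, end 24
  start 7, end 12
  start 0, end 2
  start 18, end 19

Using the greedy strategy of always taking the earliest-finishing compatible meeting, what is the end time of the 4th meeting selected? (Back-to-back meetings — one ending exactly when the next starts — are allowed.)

14

Greedy by earliest finish: after sorting by end time, pick each interval compatible with the last pick.
Sorted by end: (0,2)  (1,3)  (5,7)  (9,10)  (7,12)  (12,14)  (13,16)  (18,19)  (18,20)  (21,23)  (21,24)
take (0,2); take (5,7); take (9,10); skip (7,12); take (12,14); take (18,19); skip (18,20); take (21,23); skip (21,24).
Selected: (0,2) (5,7) (9,10) (12,14) (18,19) (21,23)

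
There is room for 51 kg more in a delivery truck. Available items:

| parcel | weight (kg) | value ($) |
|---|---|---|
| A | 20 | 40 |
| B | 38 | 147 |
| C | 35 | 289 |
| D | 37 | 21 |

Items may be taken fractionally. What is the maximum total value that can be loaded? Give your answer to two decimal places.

350.89

Order: C (289/35=8.26) > B (147/38=3.87) > A (40/20=2.00) > D (21/37=0.57)
Fill: take C (35 @ 289) → take 16/38 of B → 61.89; 51/51 used.
Total value = 350.89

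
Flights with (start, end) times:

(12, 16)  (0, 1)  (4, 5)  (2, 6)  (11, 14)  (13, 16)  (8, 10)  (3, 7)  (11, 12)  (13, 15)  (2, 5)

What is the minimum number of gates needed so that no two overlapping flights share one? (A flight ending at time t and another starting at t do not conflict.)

4

Count concurrent intervals with a sweep; the peak is the room count.
starts: [0, 2, 2, 3, 4, 8, 11, 11, 12, 13, 13]
ends:   [1, 5, 5, 6, 7, 10, 12, 14, 15, 16, 16]
s0→1 e1→0 s2→1 s2→2 s3→3 s4→4  — peak 4.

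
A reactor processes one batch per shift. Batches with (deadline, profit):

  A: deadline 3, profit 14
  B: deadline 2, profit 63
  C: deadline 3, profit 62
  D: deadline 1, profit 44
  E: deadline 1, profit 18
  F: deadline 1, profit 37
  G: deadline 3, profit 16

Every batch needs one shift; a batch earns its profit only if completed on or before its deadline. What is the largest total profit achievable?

Take jobs in profit order; each goes to the latest open slot no later than its deadline.
Profit order: B=63 C=62 D=44 F=37 E=18 G=16 A=14
Assign: B→slot 2, C→slot 3, D→slot 1, F skipped, E skipped, G skipped, A skipped.
Slots: [1:D] [2:B] [3:C]
Profit = 44 + 63 + 62 = 169

169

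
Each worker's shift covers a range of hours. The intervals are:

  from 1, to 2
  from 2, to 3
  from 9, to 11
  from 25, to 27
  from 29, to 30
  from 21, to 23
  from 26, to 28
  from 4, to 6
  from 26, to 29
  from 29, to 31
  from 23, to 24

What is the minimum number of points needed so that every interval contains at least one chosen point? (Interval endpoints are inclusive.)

6

Sort by right endpoint; whenever an interval is uncovered, place a point at its right end.
By right end: [1,2]  [2,3]  [4,6]  [9,11]  [21,23]  [23,24]  [25,27]  [26,28]  [26,29]  [29,30]  [29,31]
[1,2] uncovered → point at 2; [4,6] uncovered → point at 6; [9,11] uncovered → point at 11; [21,23] uncovered → point at 23; [25,27] uncovered → point at 27; [29,30] uncovered → point at 30.
Points: 2, 6, 11, 23, 27, 30 (6 total).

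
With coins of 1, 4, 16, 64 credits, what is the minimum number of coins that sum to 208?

Greedy: take as many of the largest coin as possible, then repeat with the remainder.
208 = 3×64 + 1×16
Total coins = 3 + 1 = 4

4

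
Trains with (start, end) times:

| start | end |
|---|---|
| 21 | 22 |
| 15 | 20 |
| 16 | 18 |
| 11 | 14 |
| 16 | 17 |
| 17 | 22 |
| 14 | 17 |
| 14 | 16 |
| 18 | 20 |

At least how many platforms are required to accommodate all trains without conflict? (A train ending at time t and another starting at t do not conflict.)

starts: [11, 14, 14, 15, 16, 16, 17, 18, 21]
ends:   [14, 16, 17, 17, 18, 20, 20, 22, 22]
s11→1 e14→0 s14→1 s14→2 s15→3 e16→2 s16→3 s16→4  — peak 4.

4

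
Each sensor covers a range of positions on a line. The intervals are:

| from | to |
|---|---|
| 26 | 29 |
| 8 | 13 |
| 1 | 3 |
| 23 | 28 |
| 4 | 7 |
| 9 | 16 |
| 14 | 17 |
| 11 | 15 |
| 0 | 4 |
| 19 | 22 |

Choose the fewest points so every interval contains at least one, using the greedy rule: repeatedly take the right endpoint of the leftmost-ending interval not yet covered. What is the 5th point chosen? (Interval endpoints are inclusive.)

22

By right end: [1,3]  [0,4]  [4,7]  [8,13]  [11,15]  [9,16]  [14,17]  [19,22]  [23,28]  [26,29]
[1,3] uncovered → point at 3; [4,7] uncovered → point at 7; [8,13] uncovered → point at 13; [14,17] uncovered → point at 17; [19,22] uncovered → point at 22; [23,28] uncovered → point at 28.
Points: 3, 7, 13, 17, 22, 28 (6 total).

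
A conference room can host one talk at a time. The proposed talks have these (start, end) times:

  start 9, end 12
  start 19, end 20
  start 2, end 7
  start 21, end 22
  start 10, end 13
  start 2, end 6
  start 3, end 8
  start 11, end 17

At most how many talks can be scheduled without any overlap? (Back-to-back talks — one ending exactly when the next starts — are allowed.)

Sorted by end: (2,6)  (2,7)  (3,8)  (9,12)  (10,13)  (11,17)  (19,20)  (21,22)
take (2,6); take (9,12); take (19,20); take (21,22).
Selected 4 talks.

4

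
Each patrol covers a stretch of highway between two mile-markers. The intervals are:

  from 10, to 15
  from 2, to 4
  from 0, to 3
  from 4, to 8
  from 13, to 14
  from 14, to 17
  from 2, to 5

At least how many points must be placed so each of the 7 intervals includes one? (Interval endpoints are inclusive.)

By right end: [0,3]  [2,4]  [2,5]  [4,8]  [13,14]  [10,15]  [14,17]
[0,3] uncovered → point at 3; [4,8] uncovered → point at 8; [13,14] uncovered → point at 14.
Points: 3, 8, 14 (3 total).

3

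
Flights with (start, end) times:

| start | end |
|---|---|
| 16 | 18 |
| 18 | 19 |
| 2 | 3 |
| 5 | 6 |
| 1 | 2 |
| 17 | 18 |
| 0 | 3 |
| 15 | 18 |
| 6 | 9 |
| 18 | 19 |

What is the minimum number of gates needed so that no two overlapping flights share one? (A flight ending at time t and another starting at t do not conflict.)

3

Count concurrent intervals with a sweep; the peak is the room count.
starts: [0, 1, 2, 5, 6, 15, 16, 17, 18, 18]
ends:   [2, 3, 3, 6, 9, 18, 18, 18, 19, 19]
s0→1 s1→2 e2→1 s2→2 e3→1 e3→0 s5→1 e6→0 s6→1 e9→0 s15→1 s16→2 s17→3  — peak 3.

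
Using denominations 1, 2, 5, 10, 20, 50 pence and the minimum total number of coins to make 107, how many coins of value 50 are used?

2

107 − 2×50→7 − 1×5→2 − 1×2→0
Count of 50: 2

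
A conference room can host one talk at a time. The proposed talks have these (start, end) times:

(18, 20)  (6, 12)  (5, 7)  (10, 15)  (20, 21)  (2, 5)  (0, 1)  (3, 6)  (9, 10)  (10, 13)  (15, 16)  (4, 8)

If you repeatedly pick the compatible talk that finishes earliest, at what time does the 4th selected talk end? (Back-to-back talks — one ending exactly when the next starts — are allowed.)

Order by finish time; keep every interval that doesn't clash with the previous kept one.
By end time: (0,1), (2,5), (3,6), (5,7), (4,8), (9,10), (6,12), (10,13), (10,15), (15,16), (18,20), (20,21).
Pick (0,1); next start ≥ 1 → (2,5); next start ≥ 5 → (5,7); next start ≥ 7 → (9,10); next start ≥ 10 → (10,13); next start ≥ 13 → (15,16); next start ≥ 16 → (18,20); next start ≥ 20 → (20,21).
Selected: (0,1) (2,5) (5,7) (9,10) (10,13) (15,16) (18,20) (20,21)

10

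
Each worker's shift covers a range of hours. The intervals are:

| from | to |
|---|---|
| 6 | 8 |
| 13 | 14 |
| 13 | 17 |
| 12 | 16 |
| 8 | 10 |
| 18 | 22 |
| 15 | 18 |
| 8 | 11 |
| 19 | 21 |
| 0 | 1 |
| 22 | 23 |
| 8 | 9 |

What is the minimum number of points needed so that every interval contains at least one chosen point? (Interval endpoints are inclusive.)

6

Sort by right endpoint; whenever an interval is uncovered, place a point at its right end.
Sorted: [0,1] [6,8] [8,9] [8,10] [8,11] [13,14] [12,16] [13,17] [15,18] [19,21] [18,22] [22,23]
{[0,1]} hit by 1; {[6,8],[8,9],[8,10],[8,11]} hit by 8; {[13,14],[12,16],[13,17]} hit by 14; {[15,18]} hit by 18; {[19,21],[18,22]} hit by 21; {[22,23]} hit by 23.
Points: 1, 8, 14, 18, 21, 23 (6 total).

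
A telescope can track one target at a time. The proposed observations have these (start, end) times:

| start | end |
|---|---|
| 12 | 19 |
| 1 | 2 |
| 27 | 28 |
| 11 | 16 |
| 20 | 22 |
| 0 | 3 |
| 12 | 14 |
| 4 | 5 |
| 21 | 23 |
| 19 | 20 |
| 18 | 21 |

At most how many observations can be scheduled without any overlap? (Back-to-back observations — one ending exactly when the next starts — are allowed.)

Sorted by end: (1,2)  (0,3)  (4,5)  (12,14)  (11,16)  (12,19)  (19,20)  (18,21)  (20,22)  (21,23)  (27,28)
take (1,2); skip (0,3); take (4,5); take (12,14); skip (11,16); take (19,20); take (20,22); skip (21,23); take (27,28).
Selected 6 observations.

6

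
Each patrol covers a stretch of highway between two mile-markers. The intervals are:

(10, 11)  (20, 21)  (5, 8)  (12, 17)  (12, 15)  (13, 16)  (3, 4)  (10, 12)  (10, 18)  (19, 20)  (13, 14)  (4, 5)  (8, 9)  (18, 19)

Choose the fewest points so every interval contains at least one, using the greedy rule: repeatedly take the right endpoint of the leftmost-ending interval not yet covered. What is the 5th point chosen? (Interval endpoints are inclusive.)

19

By right end: [3,4]  [4,5]  [5,8]  [8,9]  [10,11]  [10,12]  [13,14]  [12,15]  [13,16]  [12,17]  [10,18]  [18,19]  [19,20]  [20,21]
[3,4] uncovered → point at 4; [5,8] uncovered → point at 8; [10,11] uncovered → point at 11; [13,14] uncovered → point at 14; [18,19] uncovered → point at 19; [20,21] uncovered → point at 21.
Points: 4, 8, 11, 14, 19, 21 (6 total).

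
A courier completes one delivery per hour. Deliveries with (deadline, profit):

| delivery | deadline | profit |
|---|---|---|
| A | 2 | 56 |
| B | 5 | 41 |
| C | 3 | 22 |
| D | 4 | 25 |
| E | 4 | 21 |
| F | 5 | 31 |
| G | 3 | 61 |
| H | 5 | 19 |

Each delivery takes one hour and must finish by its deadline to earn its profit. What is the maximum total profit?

214

Profit order: G=61 A=56 B=41 F=31 D=25 C=22 E=21 H=19
Assign: G→slot 3, A→slot 2, B→slot 5, F→slot 4, D→slot 1, C skipped, E skipped, H skipped.
Slots: [1:D] [2:A] [3:G] [4:F] [5:B]
Profit = 25 + 56 + 61 + 31 + 41 = 214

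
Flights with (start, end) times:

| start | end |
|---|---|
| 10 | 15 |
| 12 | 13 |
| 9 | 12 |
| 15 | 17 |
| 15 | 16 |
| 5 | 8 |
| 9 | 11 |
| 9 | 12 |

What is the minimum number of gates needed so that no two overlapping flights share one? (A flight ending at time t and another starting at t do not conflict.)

4

Count concurrent intervals with a sweep; the peak is the room count.
starts: [5, 9, 9, 9, 10, 12, 15, 15]
ends:   [8, 11, 12, 12, 13, 15, 16, 17]
s5→1 e8→0 s9→1 s9→2 s9→3 s10→4  — peak 4.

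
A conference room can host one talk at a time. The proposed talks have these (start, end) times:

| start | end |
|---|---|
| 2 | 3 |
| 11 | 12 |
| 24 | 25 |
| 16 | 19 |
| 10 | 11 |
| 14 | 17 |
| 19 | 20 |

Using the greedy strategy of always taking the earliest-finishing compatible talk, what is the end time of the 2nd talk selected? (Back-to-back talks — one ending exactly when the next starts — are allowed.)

Sorted by end: (2,3)  (10,11)  (11,12)  (14,17)  (16,19)  (19,20)  (24,25)
take (2,3); take (10,11); take (11,12); take (14,17); skip (16,19); take (19,20); take (24,25).
Selected: (2,3) (10,11) (11,12) (14,17) (19,20) (24,25)

11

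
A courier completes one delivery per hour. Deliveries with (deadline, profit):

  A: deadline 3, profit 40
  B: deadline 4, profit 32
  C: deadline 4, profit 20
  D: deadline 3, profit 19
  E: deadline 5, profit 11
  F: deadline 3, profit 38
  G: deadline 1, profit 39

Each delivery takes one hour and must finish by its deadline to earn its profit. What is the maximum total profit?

160

By profit: A(d3,40), G(d1,39), F(d3,38), B(d4,32), C(d4,20), D(d3,19), E(d5,11)
A→slot 3; G→slot 1; F→slot 2; B→slot 4; C skipped; D skipped; E→slot 5.
Profit = 39 + 38 + 40 + 32 + 11 = 160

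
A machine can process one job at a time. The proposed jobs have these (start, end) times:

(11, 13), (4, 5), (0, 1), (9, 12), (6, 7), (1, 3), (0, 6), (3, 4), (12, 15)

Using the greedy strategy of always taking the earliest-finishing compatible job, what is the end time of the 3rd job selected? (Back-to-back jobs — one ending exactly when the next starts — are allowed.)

4

Sort by end time and greedily take each interval whose start is ≥ the last chosen end.
By end time: (0,1), (1,3), (3,4), (4,5), (0,6), (6,7), (9,12), (11,13), (12,15).
Pick (0,1); next start ≥ 1 → (1,3); next start ≥ 3 → (3,4); next start ≥ 4 → (4,5); next start ≥ 5 → (6,7); next start ≥ 7 → (9,12); next start ≥ 12 → (12,15).
Selected: (0,1) (1,3) (3,4) (4,5) (6,7) (9,12) (12,15)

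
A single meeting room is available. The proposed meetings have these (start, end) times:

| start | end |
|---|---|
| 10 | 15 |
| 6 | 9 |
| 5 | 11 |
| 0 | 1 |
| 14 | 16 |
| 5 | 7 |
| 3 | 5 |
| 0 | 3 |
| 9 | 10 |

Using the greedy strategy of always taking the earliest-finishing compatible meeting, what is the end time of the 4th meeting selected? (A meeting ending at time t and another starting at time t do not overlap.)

By end time: (0,1), (0,3), (3,5), (5,7), (6,9), (9,10), (5,11), (10,15), (14,16).
Pick (0,1); next start ≥ 1 → (3,5); next start ≥ 5 → (5,7); next start ≥ 7 → (9,10); next start ≥ 10 → (10,15).
Selected: (0,1) (3,5) (5,7) (9,10) (10,15)

10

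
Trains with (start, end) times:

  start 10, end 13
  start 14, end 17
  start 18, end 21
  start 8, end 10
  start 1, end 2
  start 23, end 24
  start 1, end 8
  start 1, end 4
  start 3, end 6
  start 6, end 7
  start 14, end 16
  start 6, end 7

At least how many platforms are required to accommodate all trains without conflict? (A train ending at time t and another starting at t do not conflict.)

Count concurrent intervals with a sweep; the peak is the room count.
Events (time:±→running): 1:+→1 1:+→2 1:+→3 … peak 3.

3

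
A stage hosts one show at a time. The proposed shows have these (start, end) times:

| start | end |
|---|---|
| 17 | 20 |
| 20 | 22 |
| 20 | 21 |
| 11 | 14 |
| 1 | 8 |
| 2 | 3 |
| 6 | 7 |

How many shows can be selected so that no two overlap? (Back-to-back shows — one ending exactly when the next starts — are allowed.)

5

Sorted by end: (2,3)  (6,7)  (1,8)  (11,14)  (17,20)  (20,21)  (20,22)
take (2,3); take (6,7); take (11,14); take (17,20); take (20,21).
Selected 5 shows.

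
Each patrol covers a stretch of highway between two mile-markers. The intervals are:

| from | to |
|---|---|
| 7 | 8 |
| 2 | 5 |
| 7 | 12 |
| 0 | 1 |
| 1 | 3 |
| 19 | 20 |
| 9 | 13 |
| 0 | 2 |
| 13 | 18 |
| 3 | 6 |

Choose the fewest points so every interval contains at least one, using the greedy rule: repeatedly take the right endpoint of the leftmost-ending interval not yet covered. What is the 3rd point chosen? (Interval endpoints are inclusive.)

Process intervals by earliest right end; each time one isn't hit yet, stab at its right endpoint.
By right end: [0,1]  [0,2]  [1,3]  [2,5]  [3,6]  [7,8]  [7,12]  [9,13]  [13,18]  [19,20]
[0,1] uncovered → point at 1; [2,5] uncovered → point at 5; [7,8] uncovered → point at 8; [9,13] uncovered → point at 13; [19,20] uncovered → point at 20.
Points: 1, 5, 8, 13, 20 (5 total).

8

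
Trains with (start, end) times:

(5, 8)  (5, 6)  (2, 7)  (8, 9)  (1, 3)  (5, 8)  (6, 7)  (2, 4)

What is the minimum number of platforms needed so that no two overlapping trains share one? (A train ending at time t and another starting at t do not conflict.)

4

Events (time:±→running): 1:+→1 2:+→2 2:+→3 3:-→2 4:-→1 5:+→2 5:+→3 5:+→4 … peak 4.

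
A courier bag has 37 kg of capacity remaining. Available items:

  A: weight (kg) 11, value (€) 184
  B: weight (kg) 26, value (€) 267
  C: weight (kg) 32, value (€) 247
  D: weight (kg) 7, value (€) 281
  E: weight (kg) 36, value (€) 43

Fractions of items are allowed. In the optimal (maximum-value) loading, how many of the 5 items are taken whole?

Sort by value per unit weight and fill in that order.
Ratios (sorted): D 40.14, A 16.73, B 10.27, C 7.72, E 1.19
take D (7 @ 281); take A (11 @ 184); take 19/26 of B → 195.12. Capacity used 37/37.
2 item(s) taken whole; one partial (take 19/26 of B).

2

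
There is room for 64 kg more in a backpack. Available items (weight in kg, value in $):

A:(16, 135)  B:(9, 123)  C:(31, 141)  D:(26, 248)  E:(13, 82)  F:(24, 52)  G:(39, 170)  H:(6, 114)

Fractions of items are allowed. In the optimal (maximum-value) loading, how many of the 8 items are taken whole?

Ratios (sorted): H 19.00, B 13.67, D 9.54, A 8.44, E 6.31, C 4.55, G 4.36, F 2.17
take H (6 @ 114); take B (9 @ 123); take D (26 @ 248); take A (16 @ 135); take 7/13 of E → 44.15. Capacity used 64/64.
4 item(s) taken whole; one partial (take 7/13 of E).

4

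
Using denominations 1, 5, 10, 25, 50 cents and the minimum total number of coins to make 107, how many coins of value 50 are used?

2

Use the largest denomination that fits, subtract, and repeat.
107 − 2×50→7 − 1×5→2 − 2×1→0
Count of 50: 2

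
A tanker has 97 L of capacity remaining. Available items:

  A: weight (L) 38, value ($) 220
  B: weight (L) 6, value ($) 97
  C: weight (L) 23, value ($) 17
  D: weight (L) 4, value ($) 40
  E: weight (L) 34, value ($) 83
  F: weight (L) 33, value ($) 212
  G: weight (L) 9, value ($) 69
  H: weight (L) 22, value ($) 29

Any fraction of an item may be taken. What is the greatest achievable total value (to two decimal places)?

Greedy by value/weight ratio, highest first.
Order: B (97/6=16.17) > D (40/4=10.00) > G (69/9=7.67) > F (212/33=6.42) > A (220/38=5.79) > E (83/34=2.44) > H (29/22=1.32) > C (17/23=0.74)
Fill: take B (6 @ 97) → take D (4 @ 40) → take G (9 @ 69) → take F (33 @ 212) → take A (38 @ 220) → take 7/34 of E → 17.09; 97/97 used.
Total value = 655.09

655.09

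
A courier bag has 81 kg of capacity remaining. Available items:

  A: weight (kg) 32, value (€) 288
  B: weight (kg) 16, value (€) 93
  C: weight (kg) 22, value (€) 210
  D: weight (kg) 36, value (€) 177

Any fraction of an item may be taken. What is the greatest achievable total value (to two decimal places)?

Greedy by value/weight ratio, highest first.
Ratios (sorted): C 9.55, A 9.00, B 5.81, D 4.92
take C (22 @ 210); take A (32 @ 288); take B (16 @ 93); take 11/36 of D → 54.08. Capacity used 81/81.
Total value = 645.08

645.08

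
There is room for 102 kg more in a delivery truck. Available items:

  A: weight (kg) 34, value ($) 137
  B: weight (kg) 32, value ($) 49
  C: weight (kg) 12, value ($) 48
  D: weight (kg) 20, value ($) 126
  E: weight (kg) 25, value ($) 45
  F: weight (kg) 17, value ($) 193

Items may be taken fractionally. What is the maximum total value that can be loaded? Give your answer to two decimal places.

538.20

Greedy by value/weight ratio, highest first.
Order: F (193/17=11.35) > D (126/20=6.30) > A (137/34=4.03) > C (48/12=4.00) > E (45/25=1.80) > B (49/32=1.53)
Fill: take F (17 @ 193) → take D (20 @ 126) → take A (34 @ 137) → take C (12 @ 48) → take 19/25 of E → 34.20; 102/102 used.
Total value = 538.20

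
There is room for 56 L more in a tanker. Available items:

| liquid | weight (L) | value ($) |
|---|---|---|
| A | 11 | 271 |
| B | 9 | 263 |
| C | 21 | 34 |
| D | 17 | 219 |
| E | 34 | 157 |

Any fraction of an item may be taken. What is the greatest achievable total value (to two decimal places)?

840.74

Order: B (263/9=29.22) > A (271/11=24.64) > D (219/17=12.88) > E (157/34=4.62) > C (34/21=1.62)
Fill: take B (9 @ 263) → take A (11 @ 271) → take D (17 @ 219) → take 19/34 of E → 87.74; 56/56 used.
Total value = 840.74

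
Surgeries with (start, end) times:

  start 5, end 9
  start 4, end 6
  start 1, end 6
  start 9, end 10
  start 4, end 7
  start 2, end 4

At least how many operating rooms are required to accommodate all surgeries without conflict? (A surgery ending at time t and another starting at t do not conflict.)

4

The answer is the maximum number of intervals overlapping at any instant.
starts: [1, 2, 4, 4, 5, 9]
ends:   [4, 6, 6, 7, 9, 10]
s1→1 s2→2 e4→1 s4→2 s4→3 s5→4  — peak 4.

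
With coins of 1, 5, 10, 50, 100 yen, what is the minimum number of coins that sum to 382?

Use the largest denomination that fits, subtract, and repeat.
382 = 3×100 + 1×50 + 3×10 + 2×1
Total coins = 3 + 1 + 3 + 2 = 9

9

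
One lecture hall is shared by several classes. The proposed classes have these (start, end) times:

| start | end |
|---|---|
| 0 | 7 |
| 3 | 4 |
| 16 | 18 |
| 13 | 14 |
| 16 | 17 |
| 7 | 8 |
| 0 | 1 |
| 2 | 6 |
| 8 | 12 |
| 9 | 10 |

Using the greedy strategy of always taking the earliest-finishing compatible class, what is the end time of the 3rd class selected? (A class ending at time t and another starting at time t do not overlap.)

8

Order by finish time; keep every interval that doesn't clash with the previous kept one.
By end time: (0,1), (3,4), (2,6), (0,7), (7,8), (9,10), (8,12), (13,14), (16,17), (16,18).
Pick (0,1); next start ≥ 1 → (3,4); next start ≥ 4 → (7,8); next start ≥ 8 → (9,10); next start ≥ 10 → (13,14); next start ≥ 14 → (16,17).
Selected: (0,1) (3,4) (7,8) (9,10) (13,14) (16,17)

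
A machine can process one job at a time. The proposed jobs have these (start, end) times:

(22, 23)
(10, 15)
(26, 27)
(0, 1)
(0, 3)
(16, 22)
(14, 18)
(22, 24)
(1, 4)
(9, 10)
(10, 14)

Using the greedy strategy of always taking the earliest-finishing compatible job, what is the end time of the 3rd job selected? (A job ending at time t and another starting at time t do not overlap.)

10

Greedy by earliest finish: after sorting by end time, pick each interval compatible with the last pick.
By end time: (0,1), (0,3), (1,4), (9,10), (10,14), (10,15), (14,18), (16,22), (22,23), (22,24), (26,27).
Pick (0,1); next start ≥ 1 → (1,4); next start ≥ 4 → (9,10); next start ≥ 10 → (10,14); next start ≥ 14 → (14,18); next start ≥ 18 → (22,23); next start ≥ 23 → (26,27).
Selected: (0,1) (1,4) (9,10) (10,14) (14,18) (22,23) (26,27)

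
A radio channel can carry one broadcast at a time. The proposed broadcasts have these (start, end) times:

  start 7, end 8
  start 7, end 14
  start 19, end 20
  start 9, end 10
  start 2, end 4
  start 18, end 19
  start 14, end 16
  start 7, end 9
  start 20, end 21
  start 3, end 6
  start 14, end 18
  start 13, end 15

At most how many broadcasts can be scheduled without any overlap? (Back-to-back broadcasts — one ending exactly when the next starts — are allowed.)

By end time: (2,4), (3,6), (7,8), (7,9), (9,10), (7,14), (13,15), (14,16), (14,18), (18,19), (19,20), (20,21).
Pick (2,4); next start ≥ 4 → (7,8); next start ≥ 8 → (9,10); next start ≥ 10 → (13,15); next start ≥ 15 → (18,19); next start ≥ 19 → (19,20); next start ≥ 20 → (20,21).
Selected 7 broadcasts.

7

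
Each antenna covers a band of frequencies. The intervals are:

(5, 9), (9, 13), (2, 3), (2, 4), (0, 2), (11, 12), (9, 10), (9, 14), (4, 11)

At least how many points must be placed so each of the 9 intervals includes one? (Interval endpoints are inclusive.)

3

Sorted: [0,2] [2,3] [2,4] [5,9] [9,10] [4,11] [11,12] [9,13] [9,14]
{[0,2],[2,3],[2,4]} hit by 2; {[5,9],[9,10],[4,11]} hit by 9; {[11,12],[9,13],[9,14]} hit by 12.
Points: 2, 9, 12 (3 total).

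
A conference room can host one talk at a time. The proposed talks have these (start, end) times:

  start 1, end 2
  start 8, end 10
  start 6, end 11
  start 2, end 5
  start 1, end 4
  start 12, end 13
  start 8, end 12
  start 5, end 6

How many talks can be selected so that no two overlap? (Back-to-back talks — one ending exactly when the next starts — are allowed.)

Sort by end time and greedily take each interval whose start is ≥ the last chosen end.
Sorted by end: (1,2)  (1,4)  (2,5)  (5,6)  (8,10)  (6,11)  (8,12)  (12,13)
take (1,2); take (2,5); take (5,6); take (8,10); take (12,13).
Selected 5 talks.

5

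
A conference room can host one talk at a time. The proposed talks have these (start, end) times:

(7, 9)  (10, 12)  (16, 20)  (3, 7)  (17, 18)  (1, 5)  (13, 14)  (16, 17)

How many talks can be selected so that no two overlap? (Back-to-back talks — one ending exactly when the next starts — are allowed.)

6

Sorted by end: (1,5)  (3,7)  (7,9)  (10,12)  (13,14)  (16,17)  (17,18)  (16,20)
take (1,5); take (7,9); take (10,12); take (13,14); take (16,17); take (17,18).
Selected 6 talks.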